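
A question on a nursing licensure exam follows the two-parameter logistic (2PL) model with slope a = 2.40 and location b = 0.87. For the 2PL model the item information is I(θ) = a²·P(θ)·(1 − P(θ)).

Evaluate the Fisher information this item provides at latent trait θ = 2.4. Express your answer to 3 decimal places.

P = 1/(1+e^{-3.6720}) = 0.9752
P(1−P) = 0.9752 × 0.0248 = 0.0242
I = a² × P(1−P) = 2.40² × 0.0242 = 0.13928

0.139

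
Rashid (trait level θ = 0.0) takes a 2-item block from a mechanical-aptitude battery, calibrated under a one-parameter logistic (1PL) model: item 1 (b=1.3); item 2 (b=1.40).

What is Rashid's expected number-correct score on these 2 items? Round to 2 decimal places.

P(θ) = 1 / (1 + exp(−(θ − b)))
P_1 = 1/(1+e^{1.3000}) = 0.2142
P_2 = 1/(1+e^{1.4000}) = 0.1978
E[score] = 0.2142 + 0.1978 = 0.4120

0.41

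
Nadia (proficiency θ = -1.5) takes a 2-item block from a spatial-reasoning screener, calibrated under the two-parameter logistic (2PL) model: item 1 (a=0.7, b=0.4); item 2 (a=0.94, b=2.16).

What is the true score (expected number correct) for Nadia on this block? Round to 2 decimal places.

P(θ) = 1 / (1 + exp(−a(θ − b)))
P_1 = 1/(1+e^{1.3300}) = 0.2092
P_2 = 1/(1+e^{3.4404}) = 0.0311
E[score] = 0.2092 + 0.0311 = 0.2402

0.24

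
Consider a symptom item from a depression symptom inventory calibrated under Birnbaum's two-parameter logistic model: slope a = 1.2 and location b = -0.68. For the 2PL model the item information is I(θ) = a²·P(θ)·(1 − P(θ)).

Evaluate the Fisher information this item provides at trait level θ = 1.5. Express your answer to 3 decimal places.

0.091

P = 1/(1+e^{-2.6160}) = 0.9319
P(1−P) = 0.9319 × 0.0681 = 0.0635
I = a² × P(1−P) = 1.2² × 0.0635 = 0.09141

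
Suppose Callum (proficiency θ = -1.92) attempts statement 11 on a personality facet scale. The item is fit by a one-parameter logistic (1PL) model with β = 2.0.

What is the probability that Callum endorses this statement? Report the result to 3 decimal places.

0.019

P(θ) = 1 / (1 + exp(−(θ − β)))
Exponent: (-1.92 − 2.0) = -3.9200
1/(1 + e^{3.9200}) = 0.0195
P = 0.0195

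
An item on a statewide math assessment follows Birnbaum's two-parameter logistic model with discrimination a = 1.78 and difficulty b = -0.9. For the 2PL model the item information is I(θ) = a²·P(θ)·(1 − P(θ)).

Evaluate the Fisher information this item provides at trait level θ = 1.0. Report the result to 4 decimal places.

0.1007

P = 1/(1+e^{-3.3820}) = 0.9671
P(1−P) = 0.9671 × 0.0329 = 0.0318
I = a² × P(1−P) = 1.78² × 0.0318 = 0.10070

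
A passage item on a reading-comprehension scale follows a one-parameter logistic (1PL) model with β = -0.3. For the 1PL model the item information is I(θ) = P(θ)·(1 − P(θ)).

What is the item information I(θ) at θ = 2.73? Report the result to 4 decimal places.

0.0440

P = 1/(1+e^{-3.0300}) = 0.9539
P(1−P) = 0.9539 × 0.0461 = 0.0440
I = P(1−P) = 0.04396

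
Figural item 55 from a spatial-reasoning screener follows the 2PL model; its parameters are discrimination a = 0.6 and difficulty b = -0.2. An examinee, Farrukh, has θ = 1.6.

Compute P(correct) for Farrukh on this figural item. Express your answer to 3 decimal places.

0.746

P(θ) = 1 / (1 + exp(−a(θ − b)))
Exponent: 0.6 × (1.6 − (-0.2)) = 1.0800
1/(1 + e^{-1.0800}) = 0.7465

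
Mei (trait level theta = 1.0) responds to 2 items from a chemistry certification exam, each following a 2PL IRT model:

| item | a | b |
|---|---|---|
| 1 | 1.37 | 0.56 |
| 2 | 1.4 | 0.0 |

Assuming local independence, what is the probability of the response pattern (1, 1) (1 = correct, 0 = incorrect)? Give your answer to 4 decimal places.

0.5184

P(theta) = 1 / (1 + exp(−a(theta − b)))
P_1 = 1/(1+e^{-0.6028}) = 0.6463
P_2 = 1/(1+e^{-1.4000}) = 0.8022
L = P_1 × P_2 = 0.6463 × 0.8022 = 0.51845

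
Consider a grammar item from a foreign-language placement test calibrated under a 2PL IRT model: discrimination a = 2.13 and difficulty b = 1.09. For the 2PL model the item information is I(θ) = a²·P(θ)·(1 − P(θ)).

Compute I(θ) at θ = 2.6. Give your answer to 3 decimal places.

P = 1/(1+e^{-3.2163}) = 0.9614
P(1−P) = 0.9614 × 0.0386 = 0.0371
I = a² × P(1−P) = 2.13² × 0.0371 = 0.16818

0.168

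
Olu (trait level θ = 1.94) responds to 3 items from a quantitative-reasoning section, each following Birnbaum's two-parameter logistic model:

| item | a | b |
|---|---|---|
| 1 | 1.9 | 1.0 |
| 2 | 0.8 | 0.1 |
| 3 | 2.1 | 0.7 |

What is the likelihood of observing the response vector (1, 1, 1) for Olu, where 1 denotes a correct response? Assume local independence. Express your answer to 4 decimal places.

0.6486

P(θ) = 1 / (1 + exp(−a(θ − b)))
P_1 = 1/(1+e^{-1.7860}) = 0.8564
P_2 = 1/(1+e^{-1.4720}) = 0.8134
P_3 = 1/(1+e^{-2.6040}) = 0.9311
L = P_1 × P_2 × P_3 = 0.8564 × 0.8134 × 0.9311 = 0.64861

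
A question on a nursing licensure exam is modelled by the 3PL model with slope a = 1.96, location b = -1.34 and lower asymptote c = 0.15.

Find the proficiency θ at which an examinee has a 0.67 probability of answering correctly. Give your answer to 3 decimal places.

P(θ) = c + (1 − c) · 1 / (1 + exp(−a(θ − b)))
Remove guessing floor: (0.67 − 0.15)/(1 − 0.15) = 0.6118
logit = ln(0.6118/0.3882) = 0.4547
θ = b + logit/(a) = -1.34 + 0.4547/1.9600 = -1.1080

-1.108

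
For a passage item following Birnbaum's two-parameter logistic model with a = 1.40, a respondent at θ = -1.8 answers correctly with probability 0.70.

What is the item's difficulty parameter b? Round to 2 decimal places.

P(θ) = 1 / (1 + exp(−a(θ − b)))
logit(0.70) = ln(0.70/0.30) = 0.8473
b = θ − logit/(a) = -1.8 − 0.8473/1.4000 = -2.4052

-2.41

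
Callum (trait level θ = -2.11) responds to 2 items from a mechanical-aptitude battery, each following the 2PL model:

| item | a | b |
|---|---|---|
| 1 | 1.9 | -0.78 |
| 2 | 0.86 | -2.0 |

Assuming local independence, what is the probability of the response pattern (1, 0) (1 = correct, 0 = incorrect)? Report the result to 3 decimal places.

0.039

P(θ) = 1 / (1 + exp(−a(θ − b)))
P_1 = 1/(1+e^{2.5270}) = 0.0740
P_2 = 1/(1+e^{0.0946}) = 0.4764
L = P_1 × (1−P_2) = 0.0740 × 0.5236 = 0.03874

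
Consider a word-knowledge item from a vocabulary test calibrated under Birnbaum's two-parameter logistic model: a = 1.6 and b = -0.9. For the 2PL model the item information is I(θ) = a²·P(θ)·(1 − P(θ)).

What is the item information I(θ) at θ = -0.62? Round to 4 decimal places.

P = 1/(1+e^{-0.4480}) = 0.6102
P(1−P) = 0.6102 × 0.3898 = 0.2379
I = a² × P(1−P) = 1.6² × 0.2379 = 0.60893

0.6089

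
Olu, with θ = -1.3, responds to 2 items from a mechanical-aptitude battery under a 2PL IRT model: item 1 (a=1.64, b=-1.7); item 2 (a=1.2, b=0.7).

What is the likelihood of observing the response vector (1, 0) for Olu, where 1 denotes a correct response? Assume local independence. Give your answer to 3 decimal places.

P(θ) = 1 / (1 + exp(−a(θ − b)))
P_1 = 1/(1+e^{-0.6560}) = 0.6584
P_2 = 1/(1+e^{2.4000}) = 0.0832
L = P_1 × (1−P_2) = 0.6584 × 0.9168 = 0.60360

0.604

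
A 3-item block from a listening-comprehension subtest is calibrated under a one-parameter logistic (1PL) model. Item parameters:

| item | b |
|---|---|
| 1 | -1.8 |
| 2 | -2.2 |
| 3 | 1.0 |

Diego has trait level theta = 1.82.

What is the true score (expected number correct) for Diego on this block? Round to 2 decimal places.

2.65

P(theta) = 1 / (1 + exp(−(theta − b)))
P_1 = 1/(1+e^{-3.6200}) = 0.9739
P_2 = 1/(1+e^{-4.0200}) = 0.9824
P_3 = 1/(1+e^{-0.8200}) = 0.6942
E[score] = 0.9739 + 0.9824 + 0.6942 = 2.6505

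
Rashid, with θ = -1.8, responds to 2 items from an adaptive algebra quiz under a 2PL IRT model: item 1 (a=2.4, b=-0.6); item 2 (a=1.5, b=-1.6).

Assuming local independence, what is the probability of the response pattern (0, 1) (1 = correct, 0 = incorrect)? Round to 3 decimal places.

P(θ) = 1 / (1 + exp(−a(θ − b)))
P_1 = 1/(1+e^{2.8800}) = 0.0532
P_2 = 1/(1+e^{0.3000}) = 0.4256
L = (1−P_1) × P_2 = 0.9468 × 0.4256 = 0.40294

0.403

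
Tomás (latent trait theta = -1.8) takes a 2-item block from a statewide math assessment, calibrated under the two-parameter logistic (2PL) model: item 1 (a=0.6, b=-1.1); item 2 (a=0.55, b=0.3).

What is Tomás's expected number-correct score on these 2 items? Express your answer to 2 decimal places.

0.64

P(theta) = 1 / (1 + exp(−a(theta − b)))
P_1 = 1/(1+e^{0.4200}) = 0.3965
P_2 = 1/(1+e^{1.1550}) = 0.2396
E[score] = 0.3965 + 0.2396 = 0.6361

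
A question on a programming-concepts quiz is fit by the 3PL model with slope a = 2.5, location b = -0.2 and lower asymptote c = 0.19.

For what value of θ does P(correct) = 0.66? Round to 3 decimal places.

P(θ) = c + (1 − c) · 1 / (1 + exp(−a(θ − b)))
Remove guessing floor: (0.66 − 0.19)/(1 − 0.19) = 0.5802
logit = ln(0.5802/0.4198) = 0.3238
θ = b + logit/(a) = -0.2 + 0.3238/2.5000 = -0.0705

-0.070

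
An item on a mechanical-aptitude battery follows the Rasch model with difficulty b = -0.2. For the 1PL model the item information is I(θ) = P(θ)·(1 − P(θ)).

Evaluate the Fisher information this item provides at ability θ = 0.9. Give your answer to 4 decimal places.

P = 1/(1+e^{-1.1000}) = 0.7503
P(1−P) = 0.7503 × 0.2497 = 0.1874
I = P(1−P) = 0.18737

0.1874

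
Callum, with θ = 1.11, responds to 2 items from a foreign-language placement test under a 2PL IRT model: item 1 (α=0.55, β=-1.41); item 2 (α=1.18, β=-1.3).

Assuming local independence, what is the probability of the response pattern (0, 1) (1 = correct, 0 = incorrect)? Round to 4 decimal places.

P(θ) = 1 / (1 + exp(−α(θ − β)))
P_1 = 1/(1+e^{-1.3860}) = 0.8000
P_2 = 1/(1+e^{-2.8438}) = 0.9450
L = (1−P_1) × P_2 = 0.2000 × 0.9450 = 0.18904

0.1890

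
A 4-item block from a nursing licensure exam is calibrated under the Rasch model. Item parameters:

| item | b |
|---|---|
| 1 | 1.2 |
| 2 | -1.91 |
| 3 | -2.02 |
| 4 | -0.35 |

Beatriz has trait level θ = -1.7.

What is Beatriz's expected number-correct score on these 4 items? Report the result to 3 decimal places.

P(θ) = 1 / (1 + exp(−(θ − b)))
P_1 = 1/(1+e^{2.9000}) = 0.0522
P_2 = 1/(1+e^{-0.2100}) = 0.5523
P_3 = 1/(1+e^{-0.3200}) = 0.5793
P_4 = 1/(1+e^{1.3500}) = 0.2059
E[score] = 0.0522 + 0.5523 + 0.5793 + 0.2059 = 1.3897

1.390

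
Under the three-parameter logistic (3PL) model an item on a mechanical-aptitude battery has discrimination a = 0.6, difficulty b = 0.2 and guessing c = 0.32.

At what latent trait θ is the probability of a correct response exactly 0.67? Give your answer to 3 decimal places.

P(θ) = c + (1 − c) · 1 / (1 + exp(−a(θ − b)))
Remove guessing floor: (0.67 − 0.32)/(1 − 0.32) = 0.5147
logit = ln(0.5147/0.4853) = 0.0588
θ = b + logit/(a) = 0.2 + 0.0588/0.6000 = 0.2981

0.298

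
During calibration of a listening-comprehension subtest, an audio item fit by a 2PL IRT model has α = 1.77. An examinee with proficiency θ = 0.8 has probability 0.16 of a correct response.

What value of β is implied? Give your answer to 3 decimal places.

1.737

P(θ) = 1 / (1 + exp(−α(θ − β)))
logit(0.16) = ln(0.16/0.84) = -1.6582
β = θ − logit/(α) = 0.8 − (-1.6582)/1.7700 = 1.7369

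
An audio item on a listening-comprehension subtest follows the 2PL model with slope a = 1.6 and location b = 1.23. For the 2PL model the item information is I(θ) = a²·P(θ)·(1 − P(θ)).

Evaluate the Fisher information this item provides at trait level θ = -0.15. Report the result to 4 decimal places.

P = 1/(1+e^{2.2080}) = 0.0990
P(1−P) = 0.0990 × 0.9010 = 0.0892
I = a² × P(1−P) = 1.6² × 0.0892 = 0.22842

0.2284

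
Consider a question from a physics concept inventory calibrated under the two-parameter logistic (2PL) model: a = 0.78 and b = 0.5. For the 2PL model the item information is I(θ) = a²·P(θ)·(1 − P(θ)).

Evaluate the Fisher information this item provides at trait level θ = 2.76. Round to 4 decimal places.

P = 1/(1+e^{-1.7628}) = 0.8536
P(1−P) = 0.8536 × 0.1464 = 0.1250
I = a² × P(1−P) = 0.78² × 0.1250 = 0.07605

0.0760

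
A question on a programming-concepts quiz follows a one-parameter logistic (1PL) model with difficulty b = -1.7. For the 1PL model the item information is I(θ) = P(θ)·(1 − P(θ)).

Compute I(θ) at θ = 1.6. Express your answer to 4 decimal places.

0.0343

P = 1/(1+e^{-3.3000}) = 0.9644
P(1−P) = 0.9644 × 0.0356 = 0.0343
I = P(1−P) = 0.03431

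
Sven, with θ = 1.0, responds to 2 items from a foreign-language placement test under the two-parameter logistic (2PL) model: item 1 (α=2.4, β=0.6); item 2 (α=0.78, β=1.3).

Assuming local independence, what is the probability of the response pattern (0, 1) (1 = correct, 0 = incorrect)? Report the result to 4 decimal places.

0.1223

P(θ) = 1 / (1 + exp(−α(θ − β)))
P_1 = 1/(1+e^{-0.9600}) = 0.7231
P_2 = 1/(1+e^{0.2340}) = 0.4418
L = (1−P_1) × P_2 = 0.2769 × 0.4418 = 0.12232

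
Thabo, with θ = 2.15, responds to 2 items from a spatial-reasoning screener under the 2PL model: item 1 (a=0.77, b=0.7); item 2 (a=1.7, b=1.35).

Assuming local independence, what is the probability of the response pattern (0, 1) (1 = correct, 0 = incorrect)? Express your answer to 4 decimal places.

0.1963

P(θ) = 1 / (1 + exp(−a(θ − b)))
P_1 = 1/(1+e^{-1.1165}) = 0.7533
P_2 = 1/(1+e^{-1.3600}) = 0.7958
L = (1−P_1) × P_2 = 0.2467 × 0.7958 = 0.19628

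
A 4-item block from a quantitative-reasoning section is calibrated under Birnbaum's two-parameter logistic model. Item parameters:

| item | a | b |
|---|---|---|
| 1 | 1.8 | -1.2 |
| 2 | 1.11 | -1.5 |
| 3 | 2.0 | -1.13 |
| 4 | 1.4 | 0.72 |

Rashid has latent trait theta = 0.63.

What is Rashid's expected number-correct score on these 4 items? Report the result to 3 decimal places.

P(theta) = 1 / (1 + exp(−a(theta − b)))
P_1 = 1/(1+e^{-3.2940}) = 0.9642
P_2 = 1/(1+e^{-2.3643}) = 0.9141
P_3 = 1/(1+e^{-3.5200}) = 0.9713
P_4 = 1/(1+e^{0.1260}) = 0.4685
E[score] = 0.9642 + 0.9141 + 0.9713 + 0.4685 = 3.3181

3.318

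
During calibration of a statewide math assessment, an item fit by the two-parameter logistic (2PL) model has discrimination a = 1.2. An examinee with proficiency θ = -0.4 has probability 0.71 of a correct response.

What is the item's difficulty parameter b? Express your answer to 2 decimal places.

P(θ) = 1 / (1 + exp(−a(θ − b)))
logit(0.71) = ln(0.71/0.29) = 0.8954
b = θ − logit/(a) = -0.4 − 0.8954/1.2000 = -1.1462

-1.15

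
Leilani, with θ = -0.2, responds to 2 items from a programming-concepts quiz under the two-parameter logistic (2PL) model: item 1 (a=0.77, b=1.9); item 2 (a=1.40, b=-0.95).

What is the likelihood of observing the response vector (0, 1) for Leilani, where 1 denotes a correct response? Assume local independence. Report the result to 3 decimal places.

0.618

P(θ) = 1 / (1 + exp(−a(θ − b)))
P_1 = 1/(1+e^{1.6170}) = 0.1656
P_2 = 1/(1+e^{-1.0500}) = 0.7408
L = (1−P_1) × P_2 = 0.8344 × 0.7408 = 0.61809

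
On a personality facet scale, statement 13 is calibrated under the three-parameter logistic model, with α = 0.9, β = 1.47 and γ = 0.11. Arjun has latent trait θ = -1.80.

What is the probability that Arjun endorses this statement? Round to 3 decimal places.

P(θ) = γ + (1 − γ) · 1 / (1 + exp(−α(θ − β)))
Exponent: 0.9 × (-1.80 − 1.47) = -2.9430
1/(1 + e^{2.9430}) = 0.0501
P = 0.11 + 0.89 × 0.0501 = 0.1546

0.155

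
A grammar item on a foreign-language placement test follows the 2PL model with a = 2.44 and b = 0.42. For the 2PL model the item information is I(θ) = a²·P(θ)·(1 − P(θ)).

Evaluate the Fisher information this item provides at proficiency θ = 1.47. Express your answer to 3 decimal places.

0.396

P = 1/(1+e^{-2.5620}) = 0.9284
P(1−P) = 0.9284 × 0.0716 = 0.0665
I = a² × P(1−P) = 2.44² × 0.0665 = 0.39588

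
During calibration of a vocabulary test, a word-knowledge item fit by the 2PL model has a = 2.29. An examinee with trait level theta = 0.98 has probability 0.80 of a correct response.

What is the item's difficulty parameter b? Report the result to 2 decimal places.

P(theta) = 1 / (1 + exp(−a(theta − b)))
logit(0.80) = ln(0.80/0.20) = 1.3863
b = theta − logit/(a) = 0.98 − 1.3863/2.2900 = 0.3746

0.37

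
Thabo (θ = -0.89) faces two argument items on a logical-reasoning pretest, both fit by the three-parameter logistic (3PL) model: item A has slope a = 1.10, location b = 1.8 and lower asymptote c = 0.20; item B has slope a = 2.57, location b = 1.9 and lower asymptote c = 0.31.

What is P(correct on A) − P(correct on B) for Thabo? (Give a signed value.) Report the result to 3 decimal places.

P(θ) = c + (1 − c) · 1 / (1 + exp(−a(θ − b)))
P_A = 0.2395
P_B = 0.3105
P_A − P_B = -0.0711

-0.071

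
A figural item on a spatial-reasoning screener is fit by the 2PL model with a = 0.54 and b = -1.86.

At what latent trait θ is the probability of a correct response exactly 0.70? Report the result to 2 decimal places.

-0.29

P(θ) = 1 / (1 + exp(−a(θ − b)))
logit = ln(0.7000/0.3000) = 0.8473
θ = b + logit/(a) = -1.86 + 0.8473/0.5400 = -0.2909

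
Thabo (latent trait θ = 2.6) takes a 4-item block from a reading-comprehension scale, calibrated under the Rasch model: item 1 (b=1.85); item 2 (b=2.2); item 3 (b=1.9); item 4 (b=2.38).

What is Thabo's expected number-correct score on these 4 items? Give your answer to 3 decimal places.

2.501

P(θ) = 1 / (1 + exp(−(θ − b)))
P_1 = 1/(1+e^{-0.7500}) = 0.6792
P_2 = 1/(1+e^{-0.4000}) = 0.5987
P_3 = 1/(1+e^{-0.7000}) = 0.6682
P_4 = 1/(1+e^{-0.2200}) = 0.5548
E[score] = 0.6792 + 0.5987 + 0.6682 + 0.5548 = 2.5008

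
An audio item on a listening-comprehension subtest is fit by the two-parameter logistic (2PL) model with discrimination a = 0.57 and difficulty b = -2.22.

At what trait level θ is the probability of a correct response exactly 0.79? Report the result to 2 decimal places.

0.10

P(θ) = 1 / (1 + exp(−a(θ − b)))
logit = ln(0.7900/0.2100) = 1.3249
θ = b + logit/(a) = -2.22 + 1.3249/0.5700 = 0.1044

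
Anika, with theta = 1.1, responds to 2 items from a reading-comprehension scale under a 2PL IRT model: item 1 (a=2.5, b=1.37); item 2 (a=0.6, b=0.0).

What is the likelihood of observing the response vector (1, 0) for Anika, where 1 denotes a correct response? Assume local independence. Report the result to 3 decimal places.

0.115

P(theta) = 1 / (1 + exp(−a(theta − b)))
P_1 = 1/(1+e^{0.6750}) = 0.3374
P_2 = 1/(1+e^{-0.6600}) = 0.6593
L = P_1 × (1−P_2) = 0.3374 × 0.3407 = 0.11496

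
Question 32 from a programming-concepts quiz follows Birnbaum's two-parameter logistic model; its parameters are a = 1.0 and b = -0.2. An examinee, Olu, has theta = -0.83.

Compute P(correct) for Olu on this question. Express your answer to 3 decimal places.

P(theta) = 1 / (1 + exp(−a(theta − b)))
Exponent: 1.0 × (-0.83 − (-0.2)) = -0.6300
1/(1 + e^{0.6300}) = 0.3475

0.348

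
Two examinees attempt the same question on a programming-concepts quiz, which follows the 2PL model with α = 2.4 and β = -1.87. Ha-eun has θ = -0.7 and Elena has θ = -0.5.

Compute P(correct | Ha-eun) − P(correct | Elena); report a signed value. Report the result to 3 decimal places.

P(θ) = 1 / (1 + exp(−α(θ − β)))
P(Ha-eun) = 0.9431  [exponent 2.8080]
P(Elena) = 0.9640  [exponent 3.2880]
Difference = 0.9431 − 0.9640 = -0.0209

-0.021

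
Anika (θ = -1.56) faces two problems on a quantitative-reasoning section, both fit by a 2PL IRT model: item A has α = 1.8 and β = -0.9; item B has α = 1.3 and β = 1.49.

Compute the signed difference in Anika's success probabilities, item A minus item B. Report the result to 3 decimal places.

0.215

P(θ) = 1 / (1 + exp(−α(θ − β)))
P_A = 0.2336
P_B = 0.0186
P_A − P_B = 0.2150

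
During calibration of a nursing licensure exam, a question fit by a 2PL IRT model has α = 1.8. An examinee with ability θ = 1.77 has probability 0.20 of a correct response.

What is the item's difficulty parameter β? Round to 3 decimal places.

P(θ) = 1 / (1 + exp(−α(θ − β)))
logit(0.20) = ln(0.20/0.80) = -1.3863
β = θ − logit/(α) = 1.77 − (-1.3863)/1.8000 = 2.5402

2.540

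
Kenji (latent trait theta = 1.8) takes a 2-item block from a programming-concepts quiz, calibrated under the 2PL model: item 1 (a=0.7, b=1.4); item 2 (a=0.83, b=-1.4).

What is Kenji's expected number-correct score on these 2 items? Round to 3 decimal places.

1.504

P(theta) = 1 / (1 + exp(−a(theta − b)))
P_1 = 1/(1+e^{-0.2800}) = 0.5695
P_2 = 1/(1+e^{-2.6560}) = 0.9344
E[score] = 0.5695 + 0.9344 = 1.5039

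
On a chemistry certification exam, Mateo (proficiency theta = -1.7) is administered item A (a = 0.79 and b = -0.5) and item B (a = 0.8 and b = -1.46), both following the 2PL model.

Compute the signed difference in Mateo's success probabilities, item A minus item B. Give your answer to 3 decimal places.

-0.173

P(theta) = 1 / (1 + exp(−a(theta − b)))
P_A = 0.2793
P_B = 0.4521
P_A − P_B = -0.1729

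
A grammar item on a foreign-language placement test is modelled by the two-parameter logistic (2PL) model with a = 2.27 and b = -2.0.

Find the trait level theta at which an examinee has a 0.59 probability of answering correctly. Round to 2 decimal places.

P(theta) = 1 / (1 + exp(−a(theta − b)))
logit = ln(0.5900/0.4100) = 0.3640
theta = b + logit/(a) = -2.0 + 0.3640/2.2700 = -1.8397

-1.84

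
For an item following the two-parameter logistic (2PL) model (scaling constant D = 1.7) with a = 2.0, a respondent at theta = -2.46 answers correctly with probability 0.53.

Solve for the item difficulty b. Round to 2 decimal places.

P(theta) = 1 / (1 + exp(−D·a(theta − b)))
logit(0.53) = ln(0.53/0.47) = 0.1201
b = theta − logit/(1.7·a) = -2.46 − 0.1201/3.4000 = -2.4953

-2.50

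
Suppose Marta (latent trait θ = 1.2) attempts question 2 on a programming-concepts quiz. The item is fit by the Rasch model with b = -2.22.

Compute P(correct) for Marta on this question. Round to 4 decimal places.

0.9683

P(θ) = 1 / (1 + exp(−(θ − b)))
Exponent: (1.2 − (-2.22)) = 3.4200
1/(1 + e^{-3.4200}) = 0.9683
P = 0.9683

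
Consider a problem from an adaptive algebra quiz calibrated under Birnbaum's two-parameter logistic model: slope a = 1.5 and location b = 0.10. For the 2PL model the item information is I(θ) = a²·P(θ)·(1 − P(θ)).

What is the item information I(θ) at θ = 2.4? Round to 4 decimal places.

0.0671

P = 1/(1+e^{-3.4500}) = 0.9692
P(1−P) = 0.9692 × 0.0308 = 0.0298
I = a² × P(1−P) = 1.5² × 0.0298 = 0.06710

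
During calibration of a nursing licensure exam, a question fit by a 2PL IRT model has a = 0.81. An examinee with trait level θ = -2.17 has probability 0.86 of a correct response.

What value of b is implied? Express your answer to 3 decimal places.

P(θ) = 1 / (1 + exp(−a(θ − b)))
logit(0.86) = ln(0.86/0.14) = 1.8153
b = θ − logit/(a) = -2.17 − 1.8153/0.8100 = -4.4111

-4.411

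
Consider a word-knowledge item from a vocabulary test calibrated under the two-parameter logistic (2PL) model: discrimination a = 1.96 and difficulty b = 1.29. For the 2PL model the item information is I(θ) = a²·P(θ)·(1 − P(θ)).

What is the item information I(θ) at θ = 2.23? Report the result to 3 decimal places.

0.454

P = 1/(1+e^{-1.8424}) = 0.8632
P(1−P) = 0.8632 × 0.1368 = 0.1181
I = a² × P(1−P) = 1.96² × 0.1181 = 0.45355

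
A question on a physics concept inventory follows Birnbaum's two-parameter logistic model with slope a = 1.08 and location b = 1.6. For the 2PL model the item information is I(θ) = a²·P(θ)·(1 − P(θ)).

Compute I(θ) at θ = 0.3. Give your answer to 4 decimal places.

0.1846

P = 1/(1+e^{1.4040}) = 0.1972
P(1−P) = 0.1972 × 0.8028 = 0.1583
I = a² × P(1−P) = 1.08² × 0.1583 = 0.18464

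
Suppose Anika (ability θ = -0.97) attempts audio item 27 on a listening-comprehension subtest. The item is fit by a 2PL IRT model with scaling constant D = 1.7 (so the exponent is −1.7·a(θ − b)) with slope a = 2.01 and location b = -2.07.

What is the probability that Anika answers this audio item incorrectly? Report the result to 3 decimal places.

P(θ) = 1 / (1 + exp(−D·a(θ − b)))
Exponent: 1.7 × 2.01 × (-0.97 − (-2.07)) = 3.7587
1/(1 + e^{-3.7587}) = 0.9772
P = 0.9772
P(incorrect) = 1 − 0.9772 = 0.0228

0.023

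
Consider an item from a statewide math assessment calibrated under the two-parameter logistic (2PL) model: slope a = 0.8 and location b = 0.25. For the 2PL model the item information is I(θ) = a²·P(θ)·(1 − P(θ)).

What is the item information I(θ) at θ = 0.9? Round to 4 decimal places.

0.1497

P = 1/(1+e^{-0.5200}) = 0.6271
P(1−P) = 0.6271 × 0.3729 = 0.2338
I = a² × P(1−P) = 0.8² × 0.2338 = 0.14965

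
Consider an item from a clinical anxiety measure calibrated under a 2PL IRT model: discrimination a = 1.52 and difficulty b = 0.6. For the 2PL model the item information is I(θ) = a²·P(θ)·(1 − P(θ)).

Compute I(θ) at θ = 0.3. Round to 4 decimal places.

P = 1/(1+e^{0.4560}) = 0.3879
P(1−P) = 0.3879 × 0.6121 = 0.2374
I = a² × P(1−P) = 1.52² × 0.2374 = 0.54858

0.5486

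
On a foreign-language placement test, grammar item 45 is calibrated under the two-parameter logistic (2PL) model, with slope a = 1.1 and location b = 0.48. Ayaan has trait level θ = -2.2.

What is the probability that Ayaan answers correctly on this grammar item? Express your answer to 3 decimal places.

P(θ) = 1 / (1 + exp(−a(θ − b)))
Exponent: 1.1 × (-2.2 − 0.48) = -2.9480
1/(1 + e^{2.9480}) = 0.0498

0.050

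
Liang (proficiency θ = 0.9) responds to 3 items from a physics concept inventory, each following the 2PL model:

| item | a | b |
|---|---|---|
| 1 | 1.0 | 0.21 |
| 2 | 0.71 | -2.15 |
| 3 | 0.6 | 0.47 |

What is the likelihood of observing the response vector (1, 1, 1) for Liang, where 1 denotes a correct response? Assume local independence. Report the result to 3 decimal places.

P(θ) = 1 / (1 + exp(−a(θ − b)))
P_1 = 1/(1+e^{-0.6900}) = 0.6660
P_2 = 1/(1+e^{-2.1655}) = 0.8971
P_3 = 1/(1+e^{-0.2580}) = 0.5641
L = P_1 × P_2 × P_3 = 0.6660 × 0.8971 × 0.5641 = 0.33705

0.337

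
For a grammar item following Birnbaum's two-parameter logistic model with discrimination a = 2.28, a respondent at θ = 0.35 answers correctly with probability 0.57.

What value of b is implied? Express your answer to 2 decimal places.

P(θ) = 1 / (1 + exp(−a(θ − b)))
logit(0.57) = ln(0.57/0.43) = 0.2819
b = θ − logit/(a) = 0.35 − 0.2819/2.2800 = 0.2264

0.23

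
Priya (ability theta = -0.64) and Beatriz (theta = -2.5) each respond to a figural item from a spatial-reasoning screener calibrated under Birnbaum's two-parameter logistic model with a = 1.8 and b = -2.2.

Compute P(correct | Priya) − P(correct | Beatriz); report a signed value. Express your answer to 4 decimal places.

0.5749

P(theta) = 1 / (1 + exp(−a(theta − b)))
P(Priya) = 0.9431  [exponent 2.8080]
P(Beatriz) = 0.3682  [exponent -0.5400]
Difference = 0.9431 − 0.3682 = 0.5749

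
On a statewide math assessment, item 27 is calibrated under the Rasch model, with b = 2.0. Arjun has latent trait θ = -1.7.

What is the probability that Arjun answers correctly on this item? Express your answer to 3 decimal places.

0.024

P(θ) = 1 / (1 + exp(−(θ − b)))
Exponent: (-1.7 − 2.0) = -3.7000
1/(1 + e^{3.7000}) = 0.0241
P = 0.0241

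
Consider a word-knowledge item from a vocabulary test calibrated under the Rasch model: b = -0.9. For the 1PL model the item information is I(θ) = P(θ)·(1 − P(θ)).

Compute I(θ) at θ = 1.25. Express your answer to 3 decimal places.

P = 1/(1+e^{-2.1500}) = 0.8957
P(1−P) = 0.8957 × 0.1043 = 0.0934
I = P(1−P) = 0.09345

0.093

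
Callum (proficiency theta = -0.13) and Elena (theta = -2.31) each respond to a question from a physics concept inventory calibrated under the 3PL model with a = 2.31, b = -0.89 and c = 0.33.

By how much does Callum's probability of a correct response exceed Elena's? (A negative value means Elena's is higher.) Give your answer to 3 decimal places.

0.547

P(theta) = c + (1 − c) · 1 / (1 + exp(−a(theta − b)))
P(Callum) = 0.9013  [exponent 1.7556]
P(Elena) = 0.3543  [exponent -3.2802]
Difference = 0.9013 − 0.3543 = 0.5470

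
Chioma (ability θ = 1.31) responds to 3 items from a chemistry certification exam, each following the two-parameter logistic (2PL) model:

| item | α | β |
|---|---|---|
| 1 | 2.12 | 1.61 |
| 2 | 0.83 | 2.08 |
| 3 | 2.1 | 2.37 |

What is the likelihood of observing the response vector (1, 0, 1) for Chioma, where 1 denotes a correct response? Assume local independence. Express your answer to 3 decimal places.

0.022

P(θ) = 1 / (1 + exp(−α(θ − β)))
P_1 = 1/(1+e^{0.6360}) = 0.3462
P_2 = 1/(1+e^{0.6391}) = 0.3455
P_3 = 1/(1+e^{2.2260}) = 0.0974
L = P_1 × (1−P_2) × P_3 = 0.3462 × 0.6545 × 0.0974 = 0.02208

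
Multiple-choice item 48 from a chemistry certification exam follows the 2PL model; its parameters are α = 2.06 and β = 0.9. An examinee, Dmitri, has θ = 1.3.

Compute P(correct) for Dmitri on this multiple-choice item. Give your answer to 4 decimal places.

0.6951

P(θ) = 1 / (1 + exp(−α(θ − β)))
Exponent: 2.06 × (1.3 − 0.9) = 0.8240
1/(1 + e^{-0.8240}) = 0.6951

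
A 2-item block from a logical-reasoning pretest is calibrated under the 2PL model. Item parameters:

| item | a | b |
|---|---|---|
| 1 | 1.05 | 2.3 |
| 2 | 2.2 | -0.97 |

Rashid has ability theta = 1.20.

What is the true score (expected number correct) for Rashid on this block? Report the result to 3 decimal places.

P(theta) = 1 / (1 + exp(−a(theta − b)))
P_1 = 1/(1+e^{1.1550}) = 0.2396
P_2 = 1/(1+e^{-4.7740}) = 0.9916
E[score] = 0.2396 + 0.9916 = 1.2312

1.231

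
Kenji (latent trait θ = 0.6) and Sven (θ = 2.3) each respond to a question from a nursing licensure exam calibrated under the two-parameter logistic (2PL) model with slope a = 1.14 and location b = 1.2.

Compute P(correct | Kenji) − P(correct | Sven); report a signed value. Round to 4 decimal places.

P(θ) = 1 / (1 + exp(−a(θ − b)))
P(Kenji) = 0.3354  [exponent -0.6840]
P(Sven) = 0.7780  [exponent 1.2540]
Difference = 0.3354 − 0.7780 = -0.4426

-0.4426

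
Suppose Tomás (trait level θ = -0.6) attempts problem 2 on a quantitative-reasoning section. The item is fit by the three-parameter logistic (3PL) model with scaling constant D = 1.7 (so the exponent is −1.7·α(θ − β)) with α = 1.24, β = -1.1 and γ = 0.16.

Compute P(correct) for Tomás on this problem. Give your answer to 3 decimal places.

P(θ) = γ + (1 − γ) · 1 / (1 + exp(−D·α(θ − β)))
Exponent: 1.7 × 1.24 × (-0.6 − (-1.1)) = 1.0540
1/(1 + e^{-1.0540}) = 0.7415
P = 0.16 + 0.84 × 0.7415 = 0.7829

0.783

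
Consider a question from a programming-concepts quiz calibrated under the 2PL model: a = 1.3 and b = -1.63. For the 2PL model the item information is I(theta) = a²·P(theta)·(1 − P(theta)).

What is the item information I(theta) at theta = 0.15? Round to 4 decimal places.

0.1384

P = 1/(1+e^{-2.3140}) = 0.9100
P(1−P) = 0.9100 × 0.0900 = 0.0819
I = a² × P(1−P) = 1.3² × 0.0819 = 0.13837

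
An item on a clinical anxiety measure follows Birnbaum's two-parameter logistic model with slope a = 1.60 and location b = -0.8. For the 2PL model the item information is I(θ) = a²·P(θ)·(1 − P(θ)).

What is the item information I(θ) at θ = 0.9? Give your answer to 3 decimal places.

0.148

P = 1/(1+e^{-2.7200}) = 0.9382
P(1−P) = 0.9382 × 0.0618 = 0.0580
I = a² × P(1−P) = 1.60² × 0.0580 = 0.14844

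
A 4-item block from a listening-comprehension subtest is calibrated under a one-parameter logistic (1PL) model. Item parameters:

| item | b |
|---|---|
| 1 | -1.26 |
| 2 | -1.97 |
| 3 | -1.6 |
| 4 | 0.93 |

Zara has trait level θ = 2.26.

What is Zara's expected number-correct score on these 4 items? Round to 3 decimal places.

P(θ) = 1 / (1 + exp(−(θ − b)))
P_1 = 1/(1+e^{-3.5200}) = 0.9713
P_2 = 1/(1+e^{-4.2300}) = 0.9857
P_3 = 1/(1+e^{-3.8600}) = 0.9794
P_4 = 1/(1+e^{-1.3300}) = 0.7908
E[score] = 0.9713 + 0.9857 + 0.9794 + 0.7908 = 3.7271

3.727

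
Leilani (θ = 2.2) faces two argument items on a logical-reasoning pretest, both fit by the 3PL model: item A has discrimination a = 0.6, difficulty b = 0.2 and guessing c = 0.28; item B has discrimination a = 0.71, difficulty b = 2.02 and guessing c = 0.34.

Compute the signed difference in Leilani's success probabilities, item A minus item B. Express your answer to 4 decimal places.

0.1423

P(θ) = c + (1 − c) · 1 / (1 + exp(−a(θ − b)))
P_A = 0.8333
P_B = 0.6911
P_A − P_B = 0.1423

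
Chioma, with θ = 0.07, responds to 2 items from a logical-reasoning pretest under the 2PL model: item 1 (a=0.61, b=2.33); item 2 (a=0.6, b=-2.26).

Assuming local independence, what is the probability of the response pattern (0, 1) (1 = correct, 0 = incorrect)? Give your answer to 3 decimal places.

P(θ) = 1 / (1 + exp(−a(θ − b)))
P_1 = 1/(1+e^{1.3786}) = 0.2012
P_2 = 1/(1+e^{-1.3980}) = 0.8019
L = (1−P_1) × P_2 = 0.7988 × 0.8019 = 0.64050

0.641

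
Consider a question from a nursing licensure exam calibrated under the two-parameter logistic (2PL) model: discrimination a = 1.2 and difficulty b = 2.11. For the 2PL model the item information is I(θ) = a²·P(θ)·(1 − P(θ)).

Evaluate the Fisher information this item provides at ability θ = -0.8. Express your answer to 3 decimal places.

P = 1/(1+e^{3.4920}) = 0.0295
P(1−P) = 0.0295 × 0.9705 = 0.0287
I = a² × P(1−P) = 1.2² × 0.0287 = 0.04128

0.041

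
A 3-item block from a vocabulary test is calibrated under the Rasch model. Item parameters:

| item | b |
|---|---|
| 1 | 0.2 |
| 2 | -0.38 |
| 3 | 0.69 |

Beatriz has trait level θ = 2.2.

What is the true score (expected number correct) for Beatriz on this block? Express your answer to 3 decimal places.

2.629

P(θ) = 1 / (1 + exp(−(θ − b)))
P_1 = 1/(1+e^{-2.0000}) = 0.8808
P_2 = 1/(1+e^{-2.5800}) = 0.9296
P_3 = 1/(1+e^{-1.5100}) = 0.8191
E[score] = 0.8808 + 0.9296 + 0.8191 = 2.6294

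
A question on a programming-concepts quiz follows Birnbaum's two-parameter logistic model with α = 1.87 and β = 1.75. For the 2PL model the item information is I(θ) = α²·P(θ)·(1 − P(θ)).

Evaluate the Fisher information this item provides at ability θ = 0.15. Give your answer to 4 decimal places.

0.1591

P = 1/(1+e^{2.9920}) = 0.0478
P(1−P) = 0.0478 × 0.9522 = 0.0455
I = α² × P(1−P) = 1.87² × 0.0455 = 0.15913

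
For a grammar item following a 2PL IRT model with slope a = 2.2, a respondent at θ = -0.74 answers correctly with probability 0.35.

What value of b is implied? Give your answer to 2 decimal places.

P(θ) = 1 / (1 + exp(−a(θ − b)))
logit(0.35) = ln(0.35/0.65) = -0.6190
b = θ − logit/(a) = -0.74 − (-0.6190)/2.2000 = -0.4586

-0.46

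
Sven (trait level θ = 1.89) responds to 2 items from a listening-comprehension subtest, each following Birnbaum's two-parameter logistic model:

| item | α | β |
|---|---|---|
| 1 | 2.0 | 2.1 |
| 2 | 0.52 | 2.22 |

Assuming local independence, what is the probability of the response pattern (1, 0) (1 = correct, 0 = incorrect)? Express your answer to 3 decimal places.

0.215

P(θ) = 1 / (1 + exp(−α(θ − β)))
P_1 = 1/(1+e^{0.4200}) = 0.3965
P_2 = 1/(1+e^{0.1716}) = 0.4572
L = P_1 × (1−P_2) = 0.3965 × 0.5428 = 0.21523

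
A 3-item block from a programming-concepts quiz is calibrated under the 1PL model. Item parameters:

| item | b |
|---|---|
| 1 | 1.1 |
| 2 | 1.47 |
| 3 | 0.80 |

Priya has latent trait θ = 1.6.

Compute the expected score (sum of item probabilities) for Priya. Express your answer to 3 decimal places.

P(θ) = 1 / (1 + exp(−(θ − b)))
P_1 = 1/(1+e^{-0.5000}) = 0.6225
P_2 = 1/(1+e^{-0.1300}) = 0.5325
P_3 = 1/(1+e^{-0.8000}) = 0.6900
E[score] = 0.6225 + 0.5325 + 0.6900 = 1.8449

1.845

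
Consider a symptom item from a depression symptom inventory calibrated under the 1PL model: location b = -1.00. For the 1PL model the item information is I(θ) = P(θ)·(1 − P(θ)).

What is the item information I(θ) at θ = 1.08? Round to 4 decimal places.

P = 1/(1+e^{-2.0800}) = 0.8889
P(1−P) = 0.8889 × 0.1111 = 0.0987
I = P(1−P) = 0.09872

0.0987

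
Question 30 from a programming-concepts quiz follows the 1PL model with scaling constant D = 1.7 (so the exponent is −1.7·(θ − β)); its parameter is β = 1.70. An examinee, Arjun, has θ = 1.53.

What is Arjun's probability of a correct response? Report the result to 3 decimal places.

P(θ) = 1 / (1 + exp(−D·(θ − β)))
Exponent: 1.7 × (1.53 − 1.70) = -0.2890
1/(1 + e^{0.2890}) = 0.4282
P = 0.4282

0.428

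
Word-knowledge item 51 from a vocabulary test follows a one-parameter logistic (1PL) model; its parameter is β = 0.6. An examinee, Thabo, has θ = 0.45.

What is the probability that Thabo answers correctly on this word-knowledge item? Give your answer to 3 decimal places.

P(θ) = 1 / (1 + exp(−(θ − β)))
Exponent: (0.45 − 0.6) = -0.1500
1/(1 + e^{0.1500}) = 0.4626
P = 0.4626

0.463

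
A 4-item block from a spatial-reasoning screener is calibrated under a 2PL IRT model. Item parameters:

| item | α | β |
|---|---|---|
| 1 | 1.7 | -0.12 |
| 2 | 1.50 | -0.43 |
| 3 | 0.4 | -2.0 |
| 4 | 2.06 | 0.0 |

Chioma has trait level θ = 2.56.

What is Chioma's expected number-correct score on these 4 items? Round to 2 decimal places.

P(θ) = 1 / (1 + exp(−α(θ − β)))
P_1 = 1/(1+e^{-4.5560}) = 0.9896
P_2 = 1/(1+e^{-4.4850}) = 0.9888
P_3 = 1/(1+e^{-1.8240}) = 0.8610
P_4 = 1/(1+e^{-5.2736}) = 0.9949
E[score] = 0.9896 + 0.9888 + 0.8610 + 0.9949 = 3.8344

3.83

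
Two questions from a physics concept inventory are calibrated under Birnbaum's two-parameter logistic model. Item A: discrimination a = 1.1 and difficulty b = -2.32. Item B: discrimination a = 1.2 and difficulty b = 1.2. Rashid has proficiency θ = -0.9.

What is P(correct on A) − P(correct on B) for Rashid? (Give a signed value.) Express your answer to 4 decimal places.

0.7522

P(θ) = 1 / (1 + exp(−a(θ − b)))
P_A = 0.8266
P_B = 0.0745
P_A − P_B = 0.7522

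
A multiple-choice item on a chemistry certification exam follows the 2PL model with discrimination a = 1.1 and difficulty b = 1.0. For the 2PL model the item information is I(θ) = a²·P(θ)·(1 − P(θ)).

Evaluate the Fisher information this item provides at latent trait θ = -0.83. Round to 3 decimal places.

0.126

P = 1/(1+e^{2.0130}) = 0.1178
P(1−P) = 0.1178 × 0.8822 = 0.1040
I = a² × P(1−P) = 1.1² × 0.1040 = 0.12579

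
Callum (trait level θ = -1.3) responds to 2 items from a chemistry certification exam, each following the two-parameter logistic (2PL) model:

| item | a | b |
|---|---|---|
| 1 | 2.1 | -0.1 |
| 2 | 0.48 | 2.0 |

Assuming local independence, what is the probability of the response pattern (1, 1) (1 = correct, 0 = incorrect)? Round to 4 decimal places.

P(θ) = 1 / (1 + exp(−a(θ − b)))
P_1 = 1/(1+e^{2.5200}) = 0.0745
P_2 = 1/(1+e^{1.5840}) = 0.1702
L = P_1 × P_2 = 0.0745 × 0.1702 = 0.01268

0.0127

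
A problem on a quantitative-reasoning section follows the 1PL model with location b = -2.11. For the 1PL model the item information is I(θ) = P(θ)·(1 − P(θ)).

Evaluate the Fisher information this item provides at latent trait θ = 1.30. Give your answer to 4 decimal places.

P = 1/(1+e^{-3.4100}) = 0.9680
P(1−P) = 0.9680 × 0.0320 = 0.0310
I = P(1−P) = 0.03096

0.0310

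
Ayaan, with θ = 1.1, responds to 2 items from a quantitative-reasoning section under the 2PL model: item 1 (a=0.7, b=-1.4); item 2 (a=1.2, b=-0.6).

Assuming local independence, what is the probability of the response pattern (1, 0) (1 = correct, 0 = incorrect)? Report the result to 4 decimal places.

P(θ) = 1 / (1 + exp(−a(θ − b)))
P_1 = 1/(1+e^{-1.7500}) = 0.8520
P_2 = 1/(1+e^{-2.0400}) = 0.8849
L = P_1 × (1−P_2) = 0.8520 × 0.1151 = 0.09803

0.0980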